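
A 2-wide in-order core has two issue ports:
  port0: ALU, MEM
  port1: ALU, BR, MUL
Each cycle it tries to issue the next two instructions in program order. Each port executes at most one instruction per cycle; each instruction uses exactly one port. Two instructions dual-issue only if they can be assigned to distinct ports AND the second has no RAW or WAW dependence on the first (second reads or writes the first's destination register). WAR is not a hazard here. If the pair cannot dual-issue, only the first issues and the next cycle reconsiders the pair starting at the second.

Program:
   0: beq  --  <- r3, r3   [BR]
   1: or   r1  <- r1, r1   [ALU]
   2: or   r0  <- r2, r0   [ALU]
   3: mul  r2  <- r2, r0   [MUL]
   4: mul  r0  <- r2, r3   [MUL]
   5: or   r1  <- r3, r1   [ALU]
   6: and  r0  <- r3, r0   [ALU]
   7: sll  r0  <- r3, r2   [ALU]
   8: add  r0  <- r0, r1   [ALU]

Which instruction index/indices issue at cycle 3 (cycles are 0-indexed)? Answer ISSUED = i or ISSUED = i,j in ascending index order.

[0] i0/i1  beq.BR or.ALU  -- pair
[1] i2  or.ALU  -- RAW r0
[2] i3  mul.MUL  -- no-port MUL/MUL
[3] i4/i5  mul.MUL or.ALU  -- pair
[4] i6  and.ALU  -- WAW r0
[5] i7  sll.ALU  -- RAW+WAW r0
[6] i8  add.ALU  -- tail

ISSUED = 4,5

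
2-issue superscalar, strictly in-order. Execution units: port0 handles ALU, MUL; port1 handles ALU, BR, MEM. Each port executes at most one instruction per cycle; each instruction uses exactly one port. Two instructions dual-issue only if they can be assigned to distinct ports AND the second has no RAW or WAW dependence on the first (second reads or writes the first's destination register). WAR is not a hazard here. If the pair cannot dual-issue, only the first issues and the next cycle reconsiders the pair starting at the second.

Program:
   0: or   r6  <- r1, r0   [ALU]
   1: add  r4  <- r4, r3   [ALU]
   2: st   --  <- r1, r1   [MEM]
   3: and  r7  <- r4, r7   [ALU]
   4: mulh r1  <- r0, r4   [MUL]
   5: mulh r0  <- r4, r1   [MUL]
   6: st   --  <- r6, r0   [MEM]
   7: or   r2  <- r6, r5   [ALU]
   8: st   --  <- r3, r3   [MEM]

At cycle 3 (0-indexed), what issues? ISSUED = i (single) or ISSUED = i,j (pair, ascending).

[0] i0/i1  or add  -- pair
[1] i2/i3  st and  -- pair
[2] i4  mulh  -- no-port MUL/MUL
[3] i5  mulh  -- RAW r0
[4] i6/i7  st or  -- pair
[5] i8  st  -- tail

ISSUED = 5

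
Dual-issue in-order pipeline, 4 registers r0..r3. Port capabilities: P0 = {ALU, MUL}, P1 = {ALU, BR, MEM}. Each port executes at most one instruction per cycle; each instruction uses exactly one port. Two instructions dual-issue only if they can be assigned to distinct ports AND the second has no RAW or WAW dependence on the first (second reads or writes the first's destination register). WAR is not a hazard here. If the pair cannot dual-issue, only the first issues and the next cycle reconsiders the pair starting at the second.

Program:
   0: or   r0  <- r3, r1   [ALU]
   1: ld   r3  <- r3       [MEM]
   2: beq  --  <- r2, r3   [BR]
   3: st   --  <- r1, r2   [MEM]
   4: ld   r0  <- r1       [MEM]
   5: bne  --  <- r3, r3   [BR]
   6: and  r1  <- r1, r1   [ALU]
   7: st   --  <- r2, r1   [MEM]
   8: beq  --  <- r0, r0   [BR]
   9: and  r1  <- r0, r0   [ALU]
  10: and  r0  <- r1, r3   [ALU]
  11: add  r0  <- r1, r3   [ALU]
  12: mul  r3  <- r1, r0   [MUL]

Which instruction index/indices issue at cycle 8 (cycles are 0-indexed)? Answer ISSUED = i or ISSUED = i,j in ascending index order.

ISSUED = 11

  cy0 -> i0+i1 (or;ld) pair
  cy1 -> i2 (beq) no-port BR/MEM
  cy2 -> i3 (st) no-port MEM/MEM
  cy3 -> i4 (ld) no-port MEM/BR
  cy4 -> i5+i6 (bne;and) pair
  cy5 -> i7 (st) no-port MEM/BR
  cy6 -> i8+i9 (beq;and) pair
  cy7 -> i10 (and) WAW r0
  cy8 -> i11 (add) RAW r0
  cy9 -> i12 (mul) tail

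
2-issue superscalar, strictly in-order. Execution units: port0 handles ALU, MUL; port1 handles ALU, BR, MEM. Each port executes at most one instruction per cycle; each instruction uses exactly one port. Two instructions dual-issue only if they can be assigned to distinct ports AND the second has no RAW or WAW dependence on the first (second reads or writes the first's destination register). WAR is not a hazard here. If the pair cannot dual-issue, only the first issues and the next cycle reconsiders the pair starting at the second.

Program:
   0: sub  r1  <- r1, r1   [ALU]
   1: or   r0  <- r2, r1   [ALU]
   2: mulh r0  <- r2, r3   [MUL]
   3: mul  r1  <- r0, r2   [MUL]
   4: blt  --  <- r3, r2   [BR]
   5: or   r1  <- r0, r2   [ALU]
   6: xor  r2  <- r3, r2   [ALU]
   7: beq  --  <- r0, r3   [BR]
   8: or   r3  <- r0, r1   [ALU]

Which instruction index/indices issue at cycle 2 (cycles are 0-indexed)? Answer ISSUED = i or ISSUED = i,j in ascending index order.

  cy0 -> i0 (sub.ALU) RAW r1
  cy1 -> i1 (or.ALU) WAW r0
  cy2 -> i2 (mulh.MUL) no-port MUL/MUL
  cy3 -> i3&i4 (mul.MUL/blt.BR) dual
  cy4 -> i5&i6 (or.ALU/xor.ALU) dual
  cy5 -> i7&i8 (beq.BR/or.ALU) dual

ISSUED = 2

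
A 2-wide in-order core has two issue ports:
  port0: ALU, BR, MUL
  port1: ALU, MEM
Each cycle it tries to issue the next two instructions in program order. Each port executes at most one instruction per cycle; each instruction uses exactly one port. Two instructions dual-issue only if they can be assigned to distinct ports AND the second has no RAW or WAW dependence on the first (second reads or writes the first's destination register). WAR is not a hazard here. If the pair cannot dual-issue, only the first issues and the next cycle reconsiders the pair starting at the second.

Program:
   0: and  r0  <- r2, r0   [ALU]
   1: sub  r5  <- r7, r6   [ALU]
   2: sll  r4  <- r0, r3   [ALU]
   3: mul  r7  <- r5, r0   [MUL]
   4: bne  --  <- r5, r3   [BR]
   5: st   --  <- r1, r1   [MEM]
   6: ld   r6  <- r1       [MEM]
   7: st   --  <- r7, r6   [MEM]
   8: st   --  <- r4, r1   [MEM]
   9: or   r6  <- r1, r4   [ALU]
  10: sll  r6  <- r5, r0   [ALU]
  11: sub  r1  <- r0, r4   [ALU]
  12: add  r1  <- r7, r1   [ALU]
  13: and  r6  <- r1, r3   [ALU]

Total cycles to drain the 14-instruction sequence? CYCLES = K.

c0: i0/i1 and.ALU;sub.ALU  2-wide
c1: i2/i3 sll.ALU;mul.MUL  2-wide
c2: i4/i5 bne.BR;st.MEM  2-wide
c3: i6 ld.MEM  no-port MEM/MEM
c4: i7 st.MEM  no-port MEM/MEM
c5: i8/i9 st.MEM;or.ALU  2-wide
c6: i10/i11 sll.ALU;sub.ALU  2-wide
c7: i12 add.ALU  RAW r1
c8: i13 and.ALU  tail

CYCLES = 9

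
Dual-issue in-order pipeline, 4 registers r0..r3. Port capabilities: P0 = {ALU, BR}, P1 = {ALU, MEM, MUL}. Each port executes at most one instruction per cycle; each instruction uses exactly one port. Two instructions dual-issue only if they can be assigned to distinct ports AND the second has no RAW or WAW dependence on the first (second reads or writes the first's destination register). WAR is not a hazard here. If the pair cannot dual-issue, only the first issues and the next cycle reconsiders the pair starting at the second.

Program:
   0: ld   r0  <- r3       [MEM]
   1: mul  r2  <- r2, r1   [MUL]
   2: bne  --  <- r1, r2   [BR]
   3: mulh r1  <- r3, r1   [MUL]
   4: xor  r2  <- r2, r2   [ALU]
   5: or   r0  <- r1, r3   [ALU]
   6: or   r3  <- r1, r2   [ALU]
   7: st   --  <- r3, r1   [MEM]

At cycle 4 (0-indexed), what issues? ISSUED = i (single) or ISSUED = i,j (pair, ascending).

ISSUED = 6

c0: i0 ld.MEM  no-port MEM/MUL
c1: i1 mul.MUL  RAW r2
c2: i2,i3 bne.BR mulh.MUL  2-wide
c3: i4,i5 xor.ALU or.ALU  2-wide
c4: i6 or.ALU  RAW r3
c5: i7 st.MEM  tail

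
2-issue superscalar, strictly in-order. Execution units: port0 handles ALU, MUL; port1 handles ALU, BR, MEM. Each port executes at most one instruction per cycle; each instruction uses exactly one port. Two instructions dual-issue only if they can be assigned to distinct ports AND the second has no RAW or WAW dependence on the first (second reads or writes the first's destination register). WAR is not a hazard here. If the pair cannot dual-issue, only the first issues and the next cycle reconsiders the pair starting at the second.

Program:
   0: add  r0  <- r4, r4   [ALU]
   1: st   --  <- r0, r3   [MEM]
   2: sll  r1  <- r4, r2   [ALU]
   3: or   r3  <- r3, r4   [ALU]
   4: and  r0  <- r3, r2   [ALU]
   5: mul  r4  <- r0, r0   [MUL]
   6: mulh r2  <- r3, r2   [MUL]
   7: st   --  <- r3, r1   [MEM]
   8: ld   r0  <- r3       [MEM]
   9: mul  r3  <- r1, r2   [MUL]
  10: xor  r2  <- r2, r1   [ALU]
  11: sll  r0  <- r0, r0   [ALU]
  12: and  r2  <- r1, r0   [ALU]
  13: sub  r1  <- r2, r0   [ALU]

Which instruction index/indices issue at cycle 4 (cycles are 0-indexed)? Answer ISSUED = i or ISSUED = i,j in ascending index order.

[0] i0  add  -- RAW r0
[1] i1/i2  st sll  -- pair
[2] i3  or  -- RAW r3
[3] i4  and  -- RAW r0
[4] i5  mul  -- no-port MUL/MUL
[5] i6/i7  mulh st  -- pair
[6] i8/i9  ld mul  -- pair
[7] i10/i11  xor sll  -- pair
[8] i12  and  -- RAW r2
[9] i13  sub  -- tail

ISSUED = 5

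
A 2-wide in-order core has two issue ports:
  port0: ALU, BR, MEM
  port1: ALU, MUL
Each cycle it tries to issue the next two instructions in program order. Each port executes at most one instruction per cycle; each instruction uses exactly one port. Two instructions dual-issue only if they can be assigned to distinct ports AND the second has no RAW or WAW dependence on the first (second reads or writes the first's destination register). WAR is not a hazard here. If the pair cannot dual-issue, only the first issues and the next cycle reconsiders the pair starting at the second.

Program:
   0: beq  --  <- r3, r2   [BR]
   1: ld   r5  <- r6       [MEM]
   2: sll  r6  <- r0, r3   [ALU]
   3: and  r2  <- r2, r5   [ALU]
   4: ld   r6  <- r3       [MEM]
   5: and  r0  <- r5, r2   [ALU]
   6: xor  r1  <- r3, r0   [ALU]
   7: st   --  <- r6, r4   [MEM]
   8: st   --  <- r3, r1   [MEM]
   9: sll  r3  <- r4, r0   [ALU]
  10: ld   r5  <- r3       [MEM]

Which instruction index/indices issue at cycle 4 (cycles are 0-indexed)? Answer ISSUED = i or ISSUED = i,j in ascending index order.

ISSUED = 6,7

  cy0 -> i0 (beq) no-port BR/MEM
  cy1 -> i1+i2 (ld sll) dual
  cy2 -> i3+i4 (and ld) dual
  cy3 -> i5 (and) RAW r0
  cy4 -> i6+i7 (xor st) dual
  cy5 -> i8+i9 (st sll) dual
  cy6 -> i10 (ld) tail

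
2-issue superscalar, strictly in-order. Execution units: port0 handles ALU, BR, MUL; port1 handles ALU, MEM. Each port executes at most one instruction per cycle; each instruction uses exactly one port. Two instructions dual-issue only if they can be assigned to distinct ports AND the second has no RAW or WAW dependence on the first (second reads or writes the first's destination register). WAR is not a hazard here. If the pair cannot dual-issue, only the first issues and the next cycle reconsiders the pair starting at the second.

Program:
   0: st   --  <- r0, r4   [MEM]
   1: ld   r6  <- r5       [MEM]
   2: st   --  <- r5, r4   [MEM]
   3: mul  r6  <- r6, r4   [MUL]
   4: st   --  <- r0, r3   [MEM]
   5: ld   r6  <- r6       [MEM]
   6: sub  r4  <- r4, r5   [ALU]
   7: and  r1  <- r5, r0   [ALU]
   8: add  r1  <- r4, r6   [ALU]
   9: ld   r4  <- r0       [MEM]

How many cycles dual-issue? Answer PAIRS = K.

[0] i0  st  -- no-port MEM/MEM
[1] i1  ld  -- no-port MEM/MEM
[2] i2+i3  st/mul  -- 2-wide
[3] i4  st  -- no-port MEM/MEM
[4] i5+i6  ld/sub  -- 2-wide
[5] i7  and  -- WAW r1
[6] i8+i9  add/ld  -- 2-wide

PAIRS = 3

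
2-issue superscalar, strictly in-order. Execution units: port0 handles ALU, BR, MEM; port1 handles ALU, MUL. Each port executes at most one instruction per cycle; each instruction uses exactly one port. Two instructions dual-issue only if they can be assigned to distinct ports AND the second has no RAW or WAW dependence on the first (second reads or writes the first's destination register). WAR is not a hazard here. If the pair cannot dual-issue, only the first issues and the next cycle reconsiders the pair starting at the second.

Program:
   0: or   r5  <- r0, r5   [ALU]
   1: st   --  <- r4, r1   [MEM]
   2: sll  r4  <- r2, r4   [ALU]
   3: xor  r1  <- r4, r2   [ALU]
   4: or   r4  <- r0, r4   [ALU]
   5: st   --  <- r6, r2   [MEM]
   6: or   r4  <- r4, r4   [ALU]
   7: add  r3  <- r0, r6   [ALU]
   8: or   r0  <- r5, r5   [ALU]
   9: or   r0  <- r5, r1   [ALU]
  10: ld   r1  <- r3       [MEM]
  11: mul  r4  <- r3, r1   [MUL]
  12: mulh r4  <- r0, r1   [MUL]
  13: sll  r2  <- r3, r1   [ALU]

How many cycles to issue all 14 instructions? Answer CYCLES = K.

#0 head=0: or.ALU st.MEM i0,i1 dual
#1 head=2: sll.ALU i2 RAW r4
#2 head=3: xor.ALU or.ALU i3,i4 dual
#3 head=5: st.MEM or.ALU i5,i6 dual
#4 head=7: add.ALU or.ALU i7,i8 dual
#5 head=9: or.ALU ld.MEM i9,i10 dual
#6 head=11: mul.MUL i11 no-port MUL/MUL
#7 head=12: mulh.MUL sll.ALU i12,i13 dual

CYCLES = 8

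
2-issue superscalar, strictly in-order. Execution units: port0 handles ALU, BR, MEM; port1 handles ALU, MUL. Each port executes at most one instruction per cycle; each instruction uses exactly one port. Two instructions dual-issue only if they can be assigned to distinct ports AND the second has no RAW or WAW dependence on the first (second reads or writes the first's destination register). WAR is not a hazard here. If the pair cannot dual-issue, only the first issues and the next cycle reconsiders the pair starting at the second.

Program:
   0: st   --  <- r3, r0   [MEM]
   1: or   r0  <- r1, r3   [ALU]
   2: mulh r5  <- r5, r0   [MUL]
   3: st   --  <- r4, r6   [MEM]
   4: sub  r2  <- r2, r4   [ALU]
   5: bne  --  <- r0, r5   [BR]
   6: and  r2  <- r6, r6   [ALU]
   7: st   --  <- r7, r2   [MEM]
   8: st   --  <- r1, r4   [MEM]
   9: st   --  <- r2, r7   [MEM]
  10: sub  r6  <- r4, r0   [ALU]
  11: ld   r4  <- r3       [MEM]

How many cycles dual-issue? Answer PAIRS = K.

[0] i0/i1  st.MEM or.ALU  -- 2-wide
[1] i2/i3  mulh.MUL st.MEM  -- 2-wide
[2] i4/i5  sub.ALU bne.BR  -- 2-wide
[3] i6  and.ALU  -- RAW r2
[4] i7  st.MEM  -- no-port MEM/MEM
[5] i8  st.MEM  -- no-port MEM/MEM
[6] i9/i10  st.MEM sub.ALU  -- 2-wide
[7] i11  ld.MEM  -- tail

PAIRS = 4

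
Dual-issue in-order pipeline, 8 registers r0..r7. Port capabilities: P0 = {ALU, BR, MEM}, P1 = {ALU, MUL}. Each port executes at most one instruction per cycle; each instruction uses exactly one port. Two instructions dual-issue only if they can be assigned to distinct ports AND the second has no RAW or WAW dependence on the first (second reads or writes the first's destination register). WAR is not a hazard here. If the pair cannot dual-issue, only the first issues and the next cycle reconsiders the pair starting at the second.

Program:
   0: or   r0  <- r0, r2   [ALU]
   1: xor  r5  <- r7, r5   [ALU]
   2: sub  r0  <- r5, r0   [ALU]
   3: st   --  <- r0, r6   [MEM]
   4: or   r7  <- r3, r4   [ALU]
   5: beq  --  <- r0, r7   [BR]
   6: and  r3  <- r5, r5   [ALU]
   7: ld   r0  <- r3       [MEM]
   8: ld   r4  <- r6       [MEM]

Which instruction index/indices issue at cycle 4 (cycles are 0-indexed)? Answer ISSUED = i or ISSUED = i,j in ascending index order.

ISSUED = 7

0. or;xor @i0/i1  | 2-wide
1. sub @i2  | RAW r0
2. st;or @i3/i4  | 2-wide
3. beq;and @i5/i6  | 2-wide
4. ld @i7  | no-port MEM/MEM
5. ld @i8  | tail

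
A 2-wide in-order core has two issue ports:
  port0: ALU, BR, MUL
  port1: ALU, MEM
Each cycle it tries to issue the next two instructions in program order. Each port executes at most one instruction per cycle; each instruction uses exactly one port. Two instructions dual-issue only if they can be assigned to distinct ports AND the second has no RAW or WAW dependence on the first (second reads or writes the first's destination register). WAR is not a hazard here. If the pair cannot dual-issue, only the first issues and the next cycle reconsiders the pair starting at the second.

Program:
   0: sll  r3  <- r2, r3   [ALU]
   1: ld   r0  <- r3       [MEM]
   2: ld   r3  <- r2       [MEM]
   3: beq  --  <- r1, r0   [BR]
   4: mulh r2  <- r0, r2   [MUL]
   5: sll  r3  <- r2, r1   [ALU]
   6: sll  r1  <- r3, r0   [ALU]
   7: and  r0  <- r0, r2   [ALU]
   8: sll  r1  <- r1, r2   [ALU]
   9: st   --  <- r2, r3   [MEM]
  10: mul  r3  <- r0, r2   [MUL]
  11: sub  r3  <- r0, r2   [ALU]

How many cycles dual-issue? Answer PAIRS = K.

PAIRS = 3

[0] i0  sll.ALU  -- RAW r3
[1] i1  ld.MEM  -- no-port MEM/MEM
[2] i2+i3  ld.MEM+beq.BR  -- dual
[3] i4  mulh.MUL  -- RAW r2
[4] i5  sll.ALU  -- RAW r3
[5] i6+i7  sll.ALU+and.ALU  -- dual
[6] i8+i9  sll.ALU+st.MEM  -- dual
[7] i10  mul.MUL  -- WAW r3
[8] i11  sub.ALU  -- tail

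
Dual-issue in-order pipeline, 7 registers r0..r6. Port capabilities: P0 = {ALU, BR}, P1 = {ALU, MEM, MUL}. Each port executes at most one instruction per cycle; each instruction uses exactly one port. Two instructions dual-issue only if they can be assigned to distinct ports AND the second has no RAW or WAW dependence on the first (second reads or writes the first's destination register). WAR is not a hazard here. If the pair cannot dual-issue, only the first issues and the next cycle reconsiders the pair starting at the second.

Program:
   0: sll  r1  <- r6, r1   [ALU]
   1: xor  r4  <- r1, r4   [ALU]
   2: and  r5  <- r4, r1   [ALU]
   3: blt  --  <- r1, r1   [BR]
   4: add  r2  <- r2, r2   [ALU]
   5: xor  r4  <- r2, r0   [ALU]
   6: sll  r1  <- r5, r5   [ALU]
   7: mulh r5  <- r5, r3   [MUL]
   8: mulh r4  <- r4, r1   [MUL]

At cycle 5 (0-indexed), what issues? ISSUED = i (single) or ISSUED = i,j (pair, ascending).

ISSUED = 7

t=0 i0:sll.ALU ; RAW r1
t=1 i1:xor.ALU ; RAW r4
t=2 i2&i3:and.ALU blt.BR ; 2-wide
t=3 i4:add.ALU ; RAW r2
t=4 i5&i6:xor.ALU sll.ALU ; 2-wide
t=5 i7:mulh.MUL ; no-port MUL/MUL
t=6 i8:mulh.MUL ; tail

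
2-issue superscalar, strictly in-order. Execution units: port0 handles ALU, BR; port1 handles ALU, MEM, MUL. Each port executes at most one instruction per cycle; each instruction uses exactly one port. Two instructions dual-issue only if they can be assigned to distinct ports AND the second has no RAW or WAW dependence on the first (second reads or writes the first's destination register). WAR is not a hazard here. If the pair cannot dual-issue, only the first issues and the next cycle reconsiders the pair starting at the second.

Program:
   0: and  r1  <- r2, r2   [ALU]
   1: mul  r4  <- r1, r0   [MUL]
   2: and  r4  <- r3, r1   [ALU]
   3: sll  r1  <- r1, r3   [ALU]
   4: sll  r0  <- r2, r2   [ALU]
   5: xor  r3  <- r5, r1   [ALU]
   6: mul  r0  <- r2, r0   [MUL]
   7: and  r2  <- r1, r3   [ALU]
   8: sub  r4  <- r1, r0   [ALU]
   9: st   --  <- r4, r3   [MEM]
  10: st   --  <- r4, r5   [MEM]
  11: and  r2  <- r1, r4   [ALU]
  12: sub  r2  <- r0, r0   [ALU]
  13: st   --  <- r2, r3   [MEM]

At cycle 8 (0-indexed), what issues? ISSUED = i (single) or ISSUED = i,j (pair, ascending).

ISSUED = 12

c0: i0 and  RAW r1
c1: i1 mul  WAW r4
c2: i2+i3 and sll  pair
c3: i4+i5 sll xor  pair
c4: i6+i7 mul and  pair
c5: i8 sub  RAW r4
c6: i9 st  no-port MEM/MEM
c7: i10+i11 st and  pair
c8: i12 sub  RAW r2
c9: i13 st  tail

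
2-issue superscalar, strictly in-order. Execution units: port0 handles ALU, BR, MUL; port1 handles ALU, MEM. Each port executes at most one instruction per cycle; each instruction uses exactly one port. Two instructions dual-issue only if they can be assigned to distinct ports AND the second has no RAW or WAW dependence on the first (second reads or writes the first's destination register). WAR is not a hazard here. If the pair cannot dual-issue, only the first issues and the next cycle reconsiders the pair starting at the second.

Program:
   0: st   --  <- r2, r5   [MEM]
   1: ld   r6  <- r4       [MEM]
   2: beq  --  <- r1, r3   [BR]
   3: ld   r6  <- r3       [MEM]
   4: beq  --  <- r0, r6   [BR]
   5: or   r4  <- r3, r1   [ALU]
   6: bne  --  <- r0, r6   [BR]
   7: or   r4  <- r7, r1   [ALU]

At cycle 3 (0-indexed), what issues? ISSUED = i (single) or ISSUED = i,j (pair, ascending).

#0 head=0: st.MEM i0 no-port MEM/MEM
#1 head=1: ld.MEM;beq.BR i1/i2 pair
#2 head=3: ld.MEM i3 RAW r6
#3 head=4: beq.BR;or.ALU i4/i5 pair
#4 head=6: bne.BR;or.ALU i6/i7 pair

ISSUED = 4,5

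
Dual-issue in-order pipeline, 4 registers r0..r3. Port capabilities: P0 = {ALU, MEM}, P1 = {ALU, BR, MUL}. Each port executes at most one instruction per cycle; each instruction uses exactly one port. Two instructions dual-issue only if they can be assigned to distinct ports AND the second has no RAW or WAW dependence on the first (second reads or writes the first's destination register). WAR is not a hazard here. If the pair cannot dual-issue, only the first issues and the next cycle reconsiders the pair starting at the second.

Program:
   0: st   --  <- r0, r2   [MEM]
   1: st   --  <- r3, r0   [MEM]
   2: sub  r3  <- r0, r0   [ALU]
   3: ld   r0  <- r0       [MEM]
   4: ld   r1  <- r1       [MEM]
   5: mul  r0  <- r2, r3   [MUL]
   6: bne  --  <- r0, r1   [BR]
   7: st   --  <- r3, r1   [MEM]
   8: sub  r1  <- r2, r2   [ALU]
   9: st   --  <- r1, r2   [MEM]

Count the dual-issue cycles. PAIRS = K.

PAIRS = 3

t=0 i0:st ; no-port MEM/MEM
t=1 i1,i2:st;sub ; dual
t=2 i3:ld ; no-port MEM/MEM
t=3 i4,i5:ld;mul ; dual
t=4 i6,i7:bne;st ; dual
t=5 i8:sub ; RAW r1
t=6 i9:st ; tail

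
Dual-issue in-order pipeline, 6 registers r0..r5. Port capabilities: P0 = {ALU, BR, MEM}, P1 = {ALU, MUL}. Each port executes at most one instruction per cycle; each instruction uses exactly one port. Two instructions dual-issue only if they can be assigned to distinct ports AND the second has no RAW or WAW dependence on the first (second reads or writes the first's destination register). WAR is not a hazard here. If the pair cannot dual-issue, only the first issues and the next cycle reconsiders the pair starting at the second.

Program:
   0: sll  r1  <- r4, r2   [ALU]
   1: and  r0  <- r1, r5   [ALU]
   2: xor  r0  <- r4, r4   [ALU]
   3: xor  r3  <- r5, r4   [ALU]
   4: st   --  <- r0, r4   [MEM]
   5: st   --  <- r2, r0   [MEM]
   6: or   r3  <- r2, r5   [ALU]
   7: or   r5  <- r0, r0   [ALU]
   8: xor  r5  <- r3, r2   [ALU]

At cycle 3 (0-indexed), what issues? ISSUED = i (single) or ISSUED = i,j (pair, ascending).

0. sll @i0  | RAW r1
1. and @i1  | WAW r0
2. xor xor @i2/i3  | dual
3. st @i4  | no-port MEM/MEM
4. st or @i5/i6  | dual
5. or @i7  | WAW r5
6. xor @i8  | tail

ISSUED = 4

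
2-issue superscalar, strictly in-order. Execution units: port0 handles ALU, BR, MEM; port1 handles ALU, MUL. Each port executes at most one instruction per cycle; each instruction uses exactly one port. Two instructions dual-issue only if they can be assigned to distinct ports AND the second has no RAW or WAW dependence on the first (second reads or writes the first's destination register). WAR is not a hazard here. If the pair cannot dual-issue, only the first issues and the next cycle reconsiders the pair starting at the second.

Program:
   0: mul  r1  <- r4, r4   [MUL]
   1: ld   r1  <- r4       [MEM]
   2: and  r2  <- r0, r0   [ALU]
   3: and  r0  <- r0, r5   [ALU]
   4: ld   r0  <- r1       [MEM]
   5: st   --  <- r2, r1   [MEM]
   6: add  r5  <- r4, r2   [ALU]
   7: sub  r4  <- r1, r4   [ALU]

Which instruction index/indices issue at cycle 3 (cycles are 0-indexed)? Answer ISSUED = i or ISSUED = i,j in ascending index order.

ISSUED = 4

c0: i0 mul.MUL  WAW r1
c1: i1,i2 ld.MEM;and.ALU  pair
c2: i3 and.ALU  WAW r0
c3: i4 ld.MEM  no-port MEM/MEM
c4: i5,i6 st.MEM;add.ALU  pair
c5: i7 sub.ALU  tail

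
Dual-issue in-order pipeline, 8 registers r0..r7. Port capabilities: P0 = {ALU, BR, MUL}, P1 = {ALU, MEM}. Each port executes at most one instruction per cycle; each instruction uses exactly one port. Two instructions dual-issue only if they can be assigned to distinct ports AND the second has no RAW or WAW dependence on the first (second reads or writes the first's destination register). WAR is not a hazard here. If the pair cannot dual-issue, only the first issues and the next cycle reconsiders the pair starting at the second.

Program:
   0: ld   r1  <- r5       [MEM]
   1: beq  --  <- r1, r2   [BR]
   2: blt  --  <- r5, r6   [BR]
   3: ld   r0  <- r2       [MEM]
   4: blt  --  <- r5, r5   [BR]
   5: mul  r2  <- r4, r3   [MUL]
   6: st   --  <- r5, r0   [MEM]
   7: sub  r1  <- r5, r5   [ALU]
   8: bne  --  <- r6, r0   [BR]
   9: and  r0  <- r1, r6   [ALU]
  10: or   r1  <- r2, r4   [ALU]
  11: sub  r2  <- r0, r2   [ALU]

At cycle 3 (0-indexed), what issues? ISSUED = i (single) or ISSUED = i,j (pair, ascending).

0. ld @i0  | RAW r1
1. beq @i1  | no-port BR/BR
2. blt ld @i2&i3  | dual
3. blt @i4  | no-port BR/MUL
4. mul st @i5&i6  | dual
5. sub bne @i7&i8  | dual
6. and or @i9&i10  | dual
7. sub @i11  | tail

ISSUED = 4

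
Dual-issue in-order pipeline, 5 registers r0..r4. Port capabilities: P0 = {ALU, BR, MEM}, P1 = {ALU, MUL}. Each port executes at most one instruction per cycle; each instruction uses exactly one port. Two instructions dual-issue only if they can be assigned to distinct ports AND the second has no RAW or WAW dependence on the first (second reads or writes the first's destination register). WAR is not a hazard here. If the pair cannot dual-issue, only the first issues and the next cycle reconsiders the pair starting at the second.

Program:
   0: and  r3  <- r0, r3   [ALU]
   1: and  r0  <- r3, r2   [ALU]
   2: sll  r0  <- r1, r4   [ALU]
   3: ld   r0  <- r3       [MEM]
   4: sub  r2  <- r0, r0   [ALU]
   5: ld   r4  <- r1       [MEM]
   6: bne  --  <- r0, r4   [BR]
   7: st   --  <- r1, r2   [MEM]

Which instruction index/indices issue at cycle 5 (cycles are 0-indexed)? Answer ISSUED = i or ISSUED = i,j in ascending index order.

#0 head=0: and.ALU i0 RAW r3
#1 head=1: and.ALU i1 WAW r0
#2 head=2: sll.ALU i2 WAW r0
#3 head=3: ld.MEM i3 RAW r0
#4 head=4: sub.ALU;ld.MEM i4+i5 pair
#5 head=6: bne.BR i6 no-port BR/MEM
#6 head=7: st.MEM i7 tail

ISSUED = 6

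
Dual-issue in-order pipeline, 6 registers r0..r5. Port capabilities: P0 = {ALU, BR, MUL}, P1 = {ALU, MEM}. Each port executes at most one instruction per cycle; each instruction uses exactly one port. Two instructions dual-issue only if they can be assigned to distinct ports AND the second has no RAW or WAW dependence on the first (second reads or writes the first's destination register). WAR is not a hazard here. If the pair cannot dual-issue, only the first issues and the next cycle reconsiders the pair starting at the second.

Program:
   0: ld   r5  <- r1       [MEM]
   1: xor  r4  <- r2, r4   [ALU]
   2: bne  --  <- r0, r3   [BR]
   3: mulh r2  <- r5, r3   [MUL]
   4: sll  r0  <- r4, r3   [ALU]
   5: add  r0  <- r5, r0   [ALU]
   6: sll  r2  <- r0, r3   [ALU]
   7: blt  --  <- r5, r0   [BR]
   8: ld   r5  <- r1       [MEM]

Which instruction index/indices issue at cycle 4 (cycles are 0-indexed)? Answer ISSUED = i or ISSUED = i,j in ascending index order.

ISSUED = 6,7

0. ld;xor @i0,i1  | 2-wide
1. bne @i2  | no-port BR/MUL
2. mulh;sll @i3,i4  | 2-wide
3. add @i5  | RAW r0
4. sll;blt @i6,i7  | 2-wide
5. ld @i8  | tail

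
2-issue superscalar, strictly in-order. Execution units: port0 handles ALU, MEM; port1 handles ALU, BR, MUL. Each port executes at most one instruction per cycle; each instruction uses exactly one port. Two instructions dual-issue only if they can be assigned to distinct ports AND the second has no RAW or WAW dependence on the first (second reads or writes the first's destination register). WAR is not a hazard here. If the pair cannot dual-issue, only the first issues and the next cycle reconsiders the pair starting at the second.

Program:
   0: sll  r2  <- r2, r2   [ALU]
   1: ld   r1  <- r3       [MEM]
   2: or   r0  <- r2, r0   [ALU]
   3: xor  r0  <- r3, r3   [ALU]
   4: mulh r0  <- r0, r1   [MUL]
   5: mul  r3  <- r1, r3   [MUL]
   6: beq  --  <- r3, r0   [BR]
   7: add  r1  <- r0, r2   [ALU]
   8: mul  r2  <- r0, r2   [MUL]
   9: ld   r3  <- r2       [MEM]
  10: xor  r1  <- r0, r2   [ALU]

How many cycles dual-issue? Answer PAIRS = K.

PAIRS = 3

0. sll ld @i0,i1  | 2-wide
1. or @i2  | WAW r0
2. xor @i3  | RAW+WAW r0
3. mulh @i4  | no-port MUL/MUL
4. mul @i5  | no-port MUL/BR
5. beq add @i6,i7  | 2-wide
6. mul @i8  | RAW r2
7. ld xor @i9,i10  | 2-wide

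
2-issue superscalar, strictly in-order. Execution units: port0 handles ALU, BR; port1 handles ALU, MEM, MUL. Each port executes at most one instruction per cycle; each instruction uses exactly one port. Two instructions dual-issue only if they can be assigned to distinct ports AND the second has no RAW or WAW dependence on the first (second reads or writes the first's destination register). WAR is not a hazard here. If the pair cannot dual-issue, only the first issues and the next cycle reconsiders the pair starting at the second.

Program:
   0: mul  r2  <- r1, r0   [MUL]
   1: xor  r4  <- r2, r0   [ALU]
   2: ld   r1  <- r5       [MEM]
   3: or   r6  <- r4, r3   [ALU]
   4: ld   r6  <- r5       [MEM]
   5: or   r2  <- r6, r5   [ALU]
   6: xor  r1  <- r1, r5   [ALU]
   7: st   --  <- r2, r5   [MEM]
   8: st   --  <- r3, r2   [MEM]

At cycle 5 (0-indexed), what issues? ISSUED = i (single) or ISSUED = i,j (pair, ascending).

0. mul @i0  | RAW r2
1. xor ld @i1,i2  | pair
2. or @i3  | WAW r6
3. ld @i4  | RAW r6
4. or xor @i5,i6  | pair
5. st @i7  | no-port MEM/MEM
6. st @i8  | tail

ISSUED = 7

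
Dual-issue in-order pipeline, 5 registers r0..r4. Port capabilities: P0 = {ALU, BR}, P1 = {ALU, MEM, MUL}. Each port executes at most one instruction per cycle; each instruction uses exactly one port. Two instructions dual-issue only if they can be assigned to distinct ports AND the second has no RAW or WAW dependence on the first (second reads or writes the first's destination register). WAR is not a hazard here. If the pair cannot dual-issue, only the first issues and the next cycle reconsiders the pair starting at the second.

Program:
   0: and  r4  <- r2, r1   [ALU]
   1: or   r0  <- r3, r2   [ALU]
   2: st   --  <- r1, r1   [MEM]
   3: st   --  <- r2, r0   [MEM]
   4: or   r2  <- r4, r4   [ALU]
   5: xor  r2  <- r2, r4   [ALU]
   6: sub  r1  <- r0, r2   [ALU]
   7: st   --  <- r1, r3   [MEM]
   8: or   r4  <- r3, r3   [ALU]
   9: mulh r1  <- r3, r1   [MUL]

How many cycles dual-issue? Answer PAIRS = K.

PAIRS = 3

c0: i0+i1 and or  dual
c1: i2 st  no-port MEM/MEM
c2: i3+i4 st or  dual
c3: i5 xor  RAW r2
c4: i6 sub  RAW r1
c5: i7+i8 st or  dual
c6: i9 mulh  tail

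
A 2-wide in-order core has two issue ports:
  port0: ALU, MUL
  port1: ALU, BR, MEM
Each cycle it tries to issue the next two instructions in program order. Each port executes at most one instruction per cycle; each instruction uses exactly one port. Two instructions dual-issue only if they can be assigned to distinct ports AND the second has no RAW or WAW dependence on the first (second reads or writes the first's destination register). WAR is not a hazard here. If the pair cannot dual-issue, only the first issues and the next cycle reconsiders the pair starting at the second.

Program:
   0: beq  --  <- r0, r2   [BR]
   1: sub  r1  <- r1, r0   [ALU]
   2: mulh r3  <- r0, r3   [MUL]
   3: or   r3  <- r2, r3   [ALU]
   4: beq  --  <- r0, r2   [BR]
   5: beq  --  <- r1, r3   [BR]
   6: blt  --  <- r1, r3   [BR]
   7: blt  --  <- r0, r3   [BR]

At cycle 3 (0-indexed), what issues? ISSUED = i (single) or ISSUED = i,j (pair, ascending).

#0 head=0: beq+sub i0+i1 pair
#1 head=2: mulh i2 RAW+WAW r3
#2 head=3: or+beq i3+i4 pair
#3 head=5: beq i5 no-port BR/BR
#4 head=6: blt i6 no-port BR/BR
#5 head=7: blt i7 tail

ISSUED = 5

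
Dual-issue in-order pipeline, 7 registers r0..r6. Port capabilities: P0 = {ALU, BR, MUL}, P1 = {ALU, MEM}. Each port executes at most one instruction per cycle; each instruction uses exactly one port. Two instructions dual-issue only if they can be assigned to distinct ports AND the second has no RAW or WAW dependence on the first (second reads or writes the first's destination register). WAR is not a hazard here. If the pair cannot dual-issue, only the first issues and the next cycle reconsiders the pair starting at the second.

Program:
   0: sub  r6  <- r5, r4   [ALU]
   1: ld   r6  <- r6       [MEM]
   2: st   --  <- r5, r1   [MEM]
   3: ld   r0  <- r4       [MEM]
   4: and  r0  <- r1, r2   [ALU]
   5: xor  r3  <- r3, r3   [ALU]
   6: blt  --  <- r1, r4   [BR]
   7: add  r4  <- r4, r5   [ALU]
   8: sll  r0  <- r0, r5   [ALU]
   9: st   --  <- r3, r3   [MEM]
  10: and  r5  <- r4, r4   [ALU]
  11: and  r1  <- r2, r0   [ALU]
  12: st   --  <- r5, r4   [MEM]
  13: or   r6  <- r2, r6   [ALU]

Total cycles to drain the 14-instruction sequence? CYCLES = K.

c0: i0 sub.ALU  RAW+WAW r6
c1: i1 ld.MEM  no-port MEM/MEM
c2: i2 st.MEM  no-port MEM/MEM
c3: i3 ld.MEM  WAW r0
c4: i4&i5 and.ALU+xor.ALU  dual
c5: i6&i7 blt.BR+add.ALU  dual
c6: i8&i9 sll.ALU+st.MEM  dual
c7: i10&i11 and.ALU+and.ALU  dual
c8: i12&i13 st.MEM+or.ALU  dual

CYCLES = 9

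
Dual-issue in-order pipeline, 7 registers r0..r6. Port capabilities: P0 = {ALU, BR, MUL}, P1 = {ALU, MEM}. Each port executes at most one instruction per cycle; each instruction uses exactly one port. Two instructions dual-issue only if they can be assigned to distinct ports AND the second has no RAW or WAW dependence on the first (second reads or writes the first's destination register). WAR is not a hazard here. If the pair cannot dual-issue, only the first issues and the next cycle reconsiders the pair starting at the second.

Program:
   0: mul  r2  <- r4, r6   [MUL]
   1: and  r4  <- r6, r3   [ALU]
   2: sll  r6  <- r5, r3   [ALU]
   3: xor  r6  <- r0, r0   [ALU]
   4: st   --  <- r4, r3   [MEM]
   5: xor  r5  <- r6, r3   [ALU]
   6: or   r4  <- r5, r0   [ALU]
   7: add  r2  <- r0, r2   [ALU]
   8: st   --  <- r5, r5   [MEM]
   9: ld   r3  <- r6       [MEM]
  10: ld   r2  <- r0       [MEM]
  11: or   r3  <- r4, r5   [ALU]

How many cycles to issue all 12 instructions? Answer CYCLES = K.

#0 head=0: mul;and i0,i1 dual
#1 head=2: sll i2 WAW r6
#2 head=3: xor;st i3,i4 dual
#3 head=5: xor i5 RAW r5
#4 head=6: or;add i6,i7 dual
#5 head=8: st i8 no-port MEM/MEM
#6 head=9: ld i9 no-port MEM/MEM
#7 head=10: ld;or i10,i11 dual

CYCLES = 8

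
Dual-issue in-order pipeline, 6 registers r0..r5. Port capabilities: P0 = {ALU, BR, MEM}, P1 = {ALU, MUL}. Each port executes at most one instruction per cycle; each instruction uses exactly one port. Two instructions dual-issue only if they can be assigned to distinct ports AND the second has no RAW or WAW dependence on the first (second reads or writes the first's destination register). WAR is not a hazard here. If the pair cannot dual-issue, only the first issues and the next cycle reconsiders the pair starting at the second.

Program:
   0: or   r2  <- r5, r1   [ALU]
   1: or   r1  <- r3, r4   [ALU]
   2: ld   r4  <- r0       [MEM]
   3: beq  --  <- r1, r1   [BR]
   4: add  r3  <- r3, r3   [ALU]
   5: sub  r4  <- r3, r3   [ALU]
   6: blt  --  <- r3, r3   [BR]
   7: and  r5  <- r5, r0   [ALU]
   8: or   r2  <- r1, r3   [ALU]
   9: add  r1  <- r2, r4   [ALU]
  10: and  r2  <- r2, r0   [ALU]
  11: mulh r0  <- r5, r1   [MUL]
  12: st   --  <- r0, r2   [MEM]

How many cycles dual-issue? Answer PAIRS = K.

c0: i0/i1 or.ALU/or.ALU  pair
c1: i2 ld.MEM  no-port MEM/BR
c2: i3/i4 beq.BR/add.ALU  pair
c3: i5/i6 sub.ALU/blt.BR  pair
c4: i7/i8 and.ALU/or.ALU  pair
c5: i9/i10 add.ALU/and.ALU  pair
c6: i11 mulh.MUL  RAW r0
c7: i12 st.MEM  tail

PAIRS = 5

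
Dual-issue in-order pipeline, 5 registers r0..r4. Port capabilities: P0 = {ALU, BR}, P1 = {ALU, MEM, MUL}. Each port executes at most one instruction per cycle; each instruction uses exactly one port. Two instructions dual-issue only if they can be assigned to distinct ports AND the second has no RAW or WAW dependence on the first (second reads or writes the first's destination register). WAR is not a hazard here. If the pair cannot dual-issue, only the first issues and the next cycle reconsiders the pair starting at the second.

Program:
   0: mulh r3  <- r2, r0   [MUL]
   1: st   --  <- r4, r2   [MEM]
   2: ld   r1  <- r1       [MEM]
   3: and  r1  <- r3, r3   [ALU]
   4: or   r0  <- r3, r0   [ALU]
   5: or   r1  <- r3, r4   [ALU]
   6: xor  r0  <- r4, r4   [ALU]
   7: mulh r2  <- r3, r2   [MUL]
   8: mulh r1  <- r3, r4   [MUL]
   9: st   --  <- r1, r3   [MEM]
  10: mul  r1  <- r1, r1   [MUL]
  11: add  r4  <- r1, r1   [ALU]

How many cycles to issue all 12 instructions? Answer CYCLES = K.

t=0 i0:mulh.MUL ; no-port MUL/MEM
t=1 i1:st.MEM ; no-port MEM/MEM
t=2 i2:ld.MEM ; WAW r1
t=3 i3,i4:and.ALU;or.ALU ; pair
t=4 i5,i6:or.ALU;xor.ALU ; pair
t=5 i7:mulh.MUL ; no-port MUL/MUL
t=6 i8:mulh.MUL ; no-port MUL/MEM
t=7 i9:st.MEM ; no-port MEM/MUL
t=8 i10:mul.MUL ; RAW r1
t=9 i11:add.ALU ; tail

CYCLES = 10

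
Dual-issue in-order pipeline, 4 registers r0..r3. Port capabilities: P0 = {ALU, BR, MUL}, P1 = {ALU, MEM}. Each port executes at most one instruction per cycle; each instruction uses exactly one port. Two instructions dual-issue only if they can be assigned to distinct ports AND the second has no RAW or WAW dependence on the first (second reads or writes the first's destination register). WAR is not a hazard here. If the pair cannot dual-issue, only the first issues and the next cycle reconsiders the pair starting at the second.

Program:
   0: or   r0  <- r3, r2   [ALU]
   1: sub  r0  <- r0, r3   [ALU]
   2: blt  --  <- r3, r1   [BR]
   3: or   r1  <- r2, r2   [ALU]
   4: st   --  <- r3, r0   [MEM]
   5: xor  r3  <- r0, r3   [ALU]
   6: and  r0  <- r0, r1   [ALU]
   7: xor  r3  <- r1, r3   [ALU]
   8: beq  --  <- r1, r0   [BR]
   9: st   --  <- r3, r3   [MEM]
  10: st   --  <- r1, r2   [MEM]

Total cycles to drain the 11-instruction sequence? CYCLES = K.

CYCLES = 7

t=0 i0:or.ALU ; RAW+WAW r0
t=1 i1,i2:sub.ALU blt.BR ; 2-wide
t=2 i3,i4:or.ALU st.MEM ; 2-wide
t=3 i5,i6:xor.ALU and.ALU ; 2-wide
t=4 i7,i8:xor.ALU beq.BR ; 2-wide
t=5 i9:st.MEM ; no-port MEM/MEM
t=6 i10:st.MEM ; tail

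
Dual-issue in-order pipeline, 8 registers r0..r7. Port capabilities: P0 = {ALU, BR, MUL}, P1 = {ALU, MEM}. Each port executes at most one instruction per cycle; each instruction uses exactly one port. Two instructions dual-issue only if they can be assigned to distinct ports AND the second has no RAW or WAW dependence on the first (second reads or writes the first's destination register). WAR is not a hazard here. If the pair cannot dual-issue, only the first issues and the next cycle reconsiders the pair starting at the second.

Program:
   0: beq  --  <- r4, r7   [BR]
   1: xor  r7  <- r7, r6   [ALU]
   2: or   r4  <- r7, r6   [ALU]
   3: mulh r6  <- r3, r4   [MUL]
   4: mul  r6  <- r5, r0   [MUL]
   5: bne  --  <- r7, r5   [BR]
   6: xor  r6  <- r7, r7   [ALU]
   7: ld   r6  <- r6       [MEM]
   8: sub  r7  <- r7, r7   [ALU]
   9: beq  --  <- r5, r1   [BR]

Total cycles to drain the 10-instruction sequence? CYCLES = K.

CYCLES = 7

#0 head=0: beq xor i0/i1 2-wide
#1 head=2: or i2 RAW r4
#2 head=3: mulh i3 no-port MUL/MUL
#3 head=4: mul i4 no-port MUL/BR
#4 head=5: bne xor i5/i6 2-wide
#5 head=7: ld sub i7/i8 2-wide
#6 head=9: beq i9 tail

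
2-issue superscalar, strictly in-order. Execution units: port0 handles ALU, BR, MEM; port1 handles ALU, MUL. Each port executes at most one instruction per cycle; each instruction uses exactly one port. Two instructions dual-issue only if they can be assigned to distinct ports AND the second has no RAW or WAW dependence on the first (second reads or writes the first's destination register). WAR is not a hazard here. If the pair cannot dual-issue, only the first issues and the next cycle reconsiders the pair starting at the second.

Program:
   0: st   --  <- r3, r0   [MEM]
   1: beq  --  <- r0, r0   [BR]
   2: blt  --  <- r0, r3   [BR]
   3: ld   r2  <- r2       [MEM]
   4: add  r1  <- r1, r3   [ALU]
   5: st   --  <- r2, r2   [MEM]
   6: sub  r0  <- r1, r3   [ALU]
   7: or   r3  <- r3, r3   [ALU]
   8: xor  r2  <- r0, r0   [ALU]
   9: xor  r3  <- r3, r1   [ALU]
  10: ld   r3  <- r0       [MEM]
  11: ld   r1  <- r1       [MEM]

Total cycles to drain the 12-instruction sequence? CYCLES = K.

t=0 i0:st.MEM ; no-port MEM/BR
t=1 i1:beq.BR ; no-port BR/BR
t=2 i2:blt.BR ; no-port BR/MEM
t=3 i3,i4:ld.MEM add.ALU ; 2-wide
t=4 i5,i6:st.MEM sub.ALU ; 2-wide
t=5 i7,i8:or.ALU xor.ALU ; 2-wide
t=6 i9:xor.ALU ; WAW r3
t=7 i10:ld.MEM ; no-port MEM/MEM
t=8 i11:ld.MEM ; tail

CYCLES = 9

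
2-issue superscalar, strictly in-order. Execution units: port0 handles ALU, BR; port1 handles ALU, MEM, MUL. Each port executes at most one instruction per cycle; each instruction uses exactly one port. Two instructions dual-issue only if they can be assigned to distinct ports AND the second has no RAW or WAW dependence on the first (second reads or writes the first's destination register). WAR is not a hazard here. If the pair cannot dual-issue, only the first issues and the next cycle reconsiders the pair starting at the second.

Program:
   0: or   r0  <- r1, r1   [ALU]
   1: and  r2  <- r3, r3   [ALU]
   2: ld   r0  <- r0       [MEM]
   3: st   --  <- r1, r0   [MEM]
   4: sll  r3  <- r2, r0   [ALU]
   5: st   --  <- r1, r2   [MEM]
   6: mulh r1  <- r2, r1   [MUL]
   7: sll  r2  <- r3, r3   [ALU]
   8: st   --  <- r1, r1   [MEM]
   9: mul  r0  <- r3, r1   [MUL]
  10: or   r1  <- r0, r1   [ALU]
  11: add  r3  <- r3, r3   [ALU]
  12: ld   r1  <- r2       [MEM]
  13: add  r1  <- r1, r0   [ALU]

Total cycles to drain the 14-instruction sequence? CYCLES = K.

CYCLES = 10

[0] i0&i1  or;and  -- dual
[1] i2  ld  -- no-port MEM/MEM
[2] i3&i4  st;sll  -- dual
[3] i5  st  -- no-port MEM/MUL
[4] i6&i7  mulh;sll  -- dual
[5] i8  st  -- no-port MEM/MUL
[6] i9  mul  -- RAW r0
[7] i10&i11  or;add  -- dual
[8] i12  ld  -- RAW+WAW r1
[9] i13  add  -- tail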